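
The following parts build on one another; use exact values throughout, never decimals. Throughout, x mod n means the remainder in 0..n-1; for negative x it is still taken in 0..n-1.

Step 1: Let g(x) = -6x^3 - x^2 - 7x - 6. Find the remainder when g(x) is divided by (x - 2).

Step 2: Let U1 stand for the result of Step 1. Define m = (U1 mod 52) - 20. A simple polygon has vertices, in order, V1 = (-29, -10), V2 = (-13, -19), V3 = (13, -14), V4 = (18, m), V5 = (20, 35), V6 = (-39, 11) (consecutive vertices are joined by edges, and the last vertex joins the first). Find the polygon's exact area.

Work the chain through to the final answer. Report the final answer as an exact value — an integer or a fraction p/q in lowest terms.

Step 1: remainder = value at the root: -6*(2)^3 - 1*(2)^2 - 7*(2)^1 - 6 = (-48) + (-4) + (-14) + (-6) = -72; answer -72
Step 2: U1 = -72; m = 12; cross terms: (-29*-19 - -13*-10)=421, (-13*-14 - 13*-19)=429, (13*12 - 18*-14)=408, (18*35 - 20*12)=390, (20*11 - -39*35)=1585, (-39*-10 - -29*11)=709; twice the area = |3942| = 3942; area = 1971; answer 1971

1971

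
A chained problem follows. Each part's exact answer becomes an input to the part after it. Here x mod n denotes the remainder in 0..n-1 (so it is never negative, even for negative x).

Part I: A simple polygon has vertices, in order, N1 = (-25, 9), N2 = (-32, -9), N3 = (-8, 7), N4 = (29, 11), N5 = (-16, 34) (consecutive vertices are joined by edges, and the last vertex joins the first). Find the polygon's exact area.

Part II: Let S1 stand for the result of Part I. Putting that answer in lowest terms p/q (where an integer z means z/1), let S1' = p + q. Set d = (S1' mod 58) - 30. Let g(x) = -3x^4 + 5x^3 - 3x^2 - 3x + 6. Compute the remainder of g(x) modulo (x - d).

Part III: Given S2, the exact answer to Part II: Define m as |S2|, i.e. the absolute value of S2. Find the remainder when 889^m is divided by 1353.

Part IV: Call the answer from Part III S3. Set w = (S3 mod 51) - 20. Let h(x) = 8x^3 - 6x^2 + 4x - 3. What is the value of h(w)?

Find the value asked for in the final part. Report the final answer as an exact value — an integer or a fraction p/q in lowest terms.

-57117

Part I: cross terms: (-25*-9 - -32*9)=513, (-32*7 - -8*-9)=-296, (-8*11 - 29*7)=-291, (29*34 - -16*11)=1162, (-16*9 - -25*34)=706; twice the area = |1794| = 1794; area = 897; answer 897
Part II: S1 = 897; threaded value p + q = 898; d = -2; remainder = value at the root: -3*(-2)^4 + 5*(-2)^3 - 3*(-2)^2 - 3*(-2)^1 + 6 = (-48) + (-40) + (-12) + (6) + (6) = -88; answer -88
Part III: S2 = -88; m = 88; squarings mod 1353: 889^1=889, 889^2=169, 889^4=148, 889^8=256, 889^16=592, 889^32=37, 889^64=16; 889^88 = 889^8 * 889^16 * 889^64 = 256 (mod 1353); answer 256
Part IV: S3 = 256; w = -19; 8*(-19)^3 - 6*(-19)^2 + 4*(-19)^1 - 3 = (-54872) + (-2166) + (-76) + (-3) = -57117; answer -57117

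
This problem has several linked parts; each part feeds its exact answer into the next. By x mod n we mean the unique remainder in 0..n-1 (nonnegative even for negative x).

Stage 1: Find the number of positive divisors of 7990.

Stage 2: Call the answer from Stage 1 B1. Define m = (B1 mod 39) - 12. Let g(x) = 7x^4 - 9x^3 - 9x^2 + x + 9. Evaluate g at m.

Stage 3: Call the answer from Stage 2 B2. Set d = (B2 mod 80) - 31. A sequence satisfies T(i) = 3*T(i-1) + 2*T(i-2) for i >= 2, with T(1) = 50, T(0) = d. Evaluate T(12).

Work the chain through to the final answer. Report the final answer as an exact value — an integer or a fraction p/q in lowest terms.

Stage 1: 7990 = 2 * 5 * 17 * 47; number of divisors = (1+1) * (1+1) * (1+1) * (1+1) = 16; answer 16
Stage 2: B1 = 16; m = 4; 7*(4)^4 - 9*(4)^3 - 9*(4)^2 + 1*(4)^1 + 9 = (1792) + (-576) + (-144) + (4) + (9) = 1085; answer 1085
Stage 3: B2 = 1085; d = 14; T(2) = 3*(50) + 2*(14) = 178; iterating: T(2)=178, T(3)=634, T(4)=2258, T(5)=8042, T(6)=28642, T(7)=102010, T(8)=363314, T(9)=1293962, T(10)=4608514, T(11)=16413466, T(12)=58457426; answer 58457426

58457426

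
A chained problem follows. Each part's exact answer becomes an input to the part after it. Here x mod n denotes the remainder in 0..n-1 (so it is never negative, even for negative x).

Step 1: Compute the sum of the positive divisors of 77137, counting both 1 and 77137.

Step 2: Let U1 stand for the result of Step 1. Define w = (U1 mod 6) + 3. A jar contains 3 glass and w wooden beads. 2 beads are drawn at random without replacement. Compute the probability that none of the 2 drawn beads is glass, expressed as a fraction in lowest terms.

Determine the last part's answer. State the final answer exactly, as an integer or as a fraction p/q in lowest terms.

Step 1: 77137 is prime, so its only divisors are 1 and 77137; sigma = 1 + 77137 = 77138; answer 77138
Step 2: U1 = 77138; w = 5; total draws C(8,2) = 28; favorable C(5,2) = 10; P = 5/14; answer 5/14

5/14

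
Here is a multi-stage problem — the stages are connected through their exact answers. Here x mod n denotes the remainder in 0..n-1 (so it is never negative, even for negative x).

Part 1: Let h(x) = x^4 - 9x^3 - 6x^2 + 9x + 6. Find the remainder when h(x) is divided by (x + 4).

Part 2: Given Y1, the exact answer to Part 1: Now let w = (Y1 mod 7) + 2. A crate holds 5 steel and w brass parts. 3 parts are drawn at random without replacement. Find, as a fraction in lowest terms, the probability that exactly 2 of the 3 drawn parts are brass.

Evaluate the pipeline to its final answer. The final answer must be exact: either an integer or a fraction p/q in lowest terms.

Part 1: remainder = value at the root: 1*(-4)^4 - 9*(-4)^3 - 6*(-4)^2 + 9*(-4)^1 + 6 = (256) + (576) + (-96) + (-36) + (6) = 706; answer 706
Part 2: Y1 = 706; w = 8; total draws C(13,3) = 286; favorable C(8,2)*C(5,1) = 140; P = 70/143; answer 70/143

70/143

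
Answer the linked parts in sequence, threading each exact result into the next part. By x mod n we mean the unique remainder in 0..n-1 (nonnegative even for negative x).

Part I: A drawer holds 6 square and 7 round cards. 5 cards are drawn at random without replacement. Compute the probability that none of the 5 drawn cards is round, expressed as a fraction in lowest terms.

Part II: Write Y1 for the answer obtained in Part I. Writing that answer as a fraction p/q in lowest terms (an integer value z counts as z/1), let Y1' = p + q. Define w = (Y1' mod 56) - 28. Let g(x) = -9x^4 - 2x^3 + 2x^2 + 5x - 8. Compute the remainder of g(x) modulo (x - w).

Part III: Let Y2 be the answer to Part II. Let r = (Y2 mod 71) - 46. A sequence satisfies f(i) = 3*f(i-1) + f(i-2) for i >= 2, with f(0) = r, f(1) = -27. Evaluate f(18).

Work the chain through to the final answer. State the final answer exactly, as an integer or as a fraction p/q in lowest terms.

-16009000702

Part I: total draws C(13,5) = 1287; favorable C(6,5) = 6; P = 2/429; answer 2/429
Part II: Y1 = 2/429; threaded value p + q = 431; w = 11; remainder = value at the root: -9*(11)^4 - 2*(11)^3 + 2*(11)^2 + 5*(11)^1 - 8 = (-131769) + (-2662) + (242) + (55) + (-8) = -134142; answer -134142
Part III: Y2 = -134142; r = 2; f(2) = 3*(-27) + 1*(2) = -79; iterating: f(2)=-79, f(3)=-264, f(4)=-871, f(5)=-2877, f(6)=-9502, f(7)=-31383, f(8)=-103651, f(9)=-342336, f(10)=-1130659, f(11)=-3734313, f(12)=-12333598, f(13)=-40735107, f(14)=-134538919, f(15)=-444351864, f(16)=-1467594511, f(17)=-4847135397, f(18)=-16009000702; answer -16009000702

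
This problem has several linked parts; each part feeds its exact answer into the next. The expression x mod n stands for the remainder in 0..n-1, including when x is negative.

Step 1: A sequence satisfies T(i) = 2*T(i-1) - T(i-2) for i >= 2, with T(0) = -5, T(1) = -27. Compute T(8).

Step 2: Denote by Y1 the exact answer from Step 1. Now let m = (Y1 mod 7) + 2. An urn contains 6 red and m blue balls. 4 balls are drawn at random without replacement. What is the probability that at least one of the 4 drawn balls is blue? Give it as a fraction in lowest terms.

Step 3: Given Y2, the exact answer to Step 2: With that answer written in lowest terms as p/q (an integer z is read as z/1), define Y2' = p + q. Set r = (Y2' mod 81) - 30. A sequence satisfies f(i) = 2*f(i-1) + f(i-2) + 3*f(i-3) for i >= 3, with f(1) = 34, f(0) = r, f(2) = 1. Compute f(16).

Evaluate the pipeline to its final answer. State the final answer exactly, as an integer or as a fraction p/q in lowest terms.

82898729

Step 1: T(2) = 2*(-27) - 1*(-5) = -49; iterating: T(2)=-49, T(3)=-71, T(4)=-93, T(5)=-115, T(6)=-137, T(7)=-159, T(8)=-181; answer -181
Step 2: Y1 = -181; m = 3; total draws C(9,4) = 126; complement C(6,4) = 15; favorable 126 - 15 = 111; P = 37/42; answer 37/42
Step 3: Y2 = 37/42; threaded value p + q = 79; r = 49; f(3) = 2*(1) + 1*(34) + 3*(49) = 183; iterating: f(3)=183, f(4)=469, f(5)=1124, f(6)=3266, f(7)=9063, f(8)=24764, f(9)=68389, f(10)=188731, f(11)=520143, f(12)=1434184, f(13)=3954704, f(14)=10904021, f(15)=30065298, f(16)=82898729; answer 82898729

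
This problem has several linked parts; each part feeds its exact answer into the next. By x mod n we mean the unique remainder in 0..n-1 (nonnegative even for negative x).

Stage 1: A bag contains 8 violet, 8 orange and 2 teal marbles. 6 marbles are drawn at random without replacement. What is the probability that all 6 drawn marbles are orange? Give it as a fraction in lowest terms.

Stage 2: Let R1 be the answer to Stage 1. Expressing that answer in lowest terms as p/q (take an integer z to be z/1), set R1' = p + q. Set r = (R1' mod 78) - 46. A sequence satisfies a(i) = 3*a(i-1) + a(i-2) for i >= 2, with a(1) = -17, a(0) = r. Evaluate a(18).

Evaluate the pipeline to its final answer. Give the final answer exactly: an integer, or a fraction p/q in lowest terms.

Stage 1: total draws C(18,6) = 18564; favorable C(8,6) = 28; P = 1/663; answer 1/663
Stage 2: R1 = 1/663; threaded value p + q = 664; r = -6; a(2) = 3*(-17) + 1*(-6) = -57; iterating: a(2)=-57, a(3)=-188, a(4)=-621, a(5)=-2051, a(6)=-6774, a(7)=-22373, a(8)=-73893, a(9)=-244052, a(10)=-806049, a(11)=-2662199, a(12)=-8792646, a(13)=-29040137, a(14)=-95913057, a(15)=-316779308, a(16)=-1046250981, a(17)=-3455532251, a(18)=-11412847734; answer -11412847734

-11412847734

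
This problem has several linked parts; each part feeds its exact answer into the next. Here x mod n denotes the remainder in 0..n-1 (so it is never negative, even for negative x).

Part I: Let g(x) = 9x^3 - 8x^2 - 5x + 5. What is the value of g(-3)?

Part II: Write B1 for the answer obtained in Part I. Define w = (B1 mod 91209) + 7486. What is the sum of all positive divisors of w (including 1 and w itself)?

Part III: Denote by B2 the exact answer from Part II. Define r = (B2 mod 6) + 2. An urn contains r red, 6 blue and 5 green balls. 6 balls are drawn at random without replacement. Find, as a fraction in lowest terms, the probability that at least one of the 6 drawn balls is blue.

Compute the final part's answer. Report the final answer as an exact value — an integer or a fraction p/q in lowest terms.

1709/1716

Part I: 9*(-3)^3 - 8*(-3)^2 - 5*(-3)^1 + 5 = (-243) + (-72) + (15) + (5) = -295; answer -295
Part II: B1 = -295; w = 98400; 98400 = 2^5 * 3 * 5^2 * 41; sigma = (1 + 2 + 4 + 8 + 16 + 32) * (1 + 3) * (1 + 5 + 25) * (1 + 41) = 63 * 4 * 31 * 42 = 328104; answer 328104
Part III: B2 = 328104; r = 2; total draws C(13,6) = 1716; complement C(7,6) = 7; favorable 1716 - 7 = 1709; P = 1709/1716; answer 1709/1716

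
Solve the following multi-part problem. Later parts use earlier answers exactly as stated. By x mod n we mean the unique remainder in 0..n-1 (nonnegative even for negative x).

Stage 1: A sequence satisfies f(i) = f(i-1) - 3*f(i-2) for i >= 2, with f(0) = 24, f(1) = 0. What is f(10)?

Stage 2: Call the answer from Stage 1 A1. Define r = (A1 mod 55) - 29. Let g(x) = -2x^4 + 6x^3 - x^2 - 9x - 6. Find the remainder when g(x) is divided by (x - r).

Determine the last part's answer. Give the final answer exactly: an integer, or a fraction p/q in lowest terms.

-220026

Stage 1: f(2) = 1*(0) - 3*(24) = -72; iterating: f(2)=-72, f(3)=-72, f(4)=144, f(5)=360, f(6)=-72, f(7)=-1152, f(8)=-936, f(9)=2520, f(10)=5328; answer 5328
Stage 2: A1 = 5328; r = 19; remainder = value at the root: -2*(19)^4 + 6*(19)^3 - 1*(19)^2 - 9*(19)^1 - 6 = (-260642) + (41154) + (-361) + (-171) + (-6) = -220026; answer -220026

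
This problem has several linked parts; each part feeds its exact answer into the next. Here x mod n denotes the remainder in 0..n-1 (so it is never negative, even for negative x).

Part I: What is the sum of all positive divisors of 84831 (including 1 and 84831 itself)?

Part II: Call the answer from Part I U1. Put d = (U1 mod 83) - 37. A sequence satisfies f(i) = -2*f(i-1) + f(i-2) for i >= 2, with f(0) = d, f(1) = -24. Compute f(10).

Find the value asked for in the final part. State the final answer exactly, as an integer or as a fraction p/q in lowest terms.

85637

Part I: 84831 = 3 * 28277; sigma = (1 + 3) * (1 + 28277) = 4 * 28278 = 113112; answer 113112
Part II: U1 = 113112; d = 29; f(2) = -2*(-24) + 1*(29) = 77; iterating: f(2)=77, f(3)=-178, f(4)=433, f(5)=-1044, f(6)=2521, f(7)=-6086, f(8)=14693, f(9)=-35472, f(10)=85637; answer 85637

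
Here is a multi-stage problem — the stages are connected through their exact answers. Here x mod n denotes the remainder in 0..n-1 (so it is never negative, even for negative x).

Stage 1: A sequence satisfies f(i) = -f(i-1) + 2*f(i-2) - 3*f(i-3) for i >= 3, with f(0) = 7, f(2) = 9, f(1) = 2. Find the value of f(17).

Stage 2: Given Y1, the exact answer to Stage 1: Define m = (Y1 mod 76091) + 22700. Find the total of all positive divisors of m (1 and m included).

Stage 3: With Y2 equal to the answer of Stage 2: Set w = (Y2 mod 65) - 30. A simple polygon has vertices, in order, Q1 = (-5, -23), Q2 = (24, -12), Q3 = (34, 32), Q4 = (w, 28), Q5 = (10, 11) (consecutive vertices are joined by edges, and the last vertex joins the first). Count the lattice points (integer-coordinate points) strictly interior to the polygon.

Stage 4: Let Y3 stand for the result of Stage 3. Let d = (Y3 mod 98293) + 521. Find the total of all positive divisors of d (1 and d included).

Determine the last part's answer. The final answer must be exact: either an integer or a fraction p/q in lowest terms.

1610

Stage 1: f(3) = -1*(9) + 2*(2) - 3*(7) = -26; iterating: f(3)=-26, f(4)=38, f(5)=-117, f(6)=271, f(7)=-619, f(8)=1512, f(9)=-3563, f(10)=8444, f(11)=-20106, f(12)=47683, f(13)=-113227, f(14)=268911, f(15)=-638414, f(16)=1515917, f(17)=-3599478; answer -3599478
Stage 2: Y1 = -3599478; m = 75590; 75590 = 2 * 5 * 7559; sigma = (1 + 2) * (1 + 5) * (1 + 7559) = 3 * 6 * 7560 = 136080; answer 136080
Stage 3: Y2 = 136080; w = 5; cross terms: (-5*-12 - 24*-23)=612, (24*32 - 34*-12)=1176, (34*28 - 5*32)=792, (5*11 - 10*28)=-225, (10*-23 - -5*11)=-175; twice the area = |2180| = 2180; area = 1090; boundary points = 1 + 2 + 1 + 1 + 1 = 6; strictly interior points = area - boundary/2 + 1 = 1088; answer 1088
Stage 4: Y3 = 1088; d = 1609; 1609 is prime, so its only divisors are 1 and 1609; sigma = 1 + 1609 = 1610; answer 1610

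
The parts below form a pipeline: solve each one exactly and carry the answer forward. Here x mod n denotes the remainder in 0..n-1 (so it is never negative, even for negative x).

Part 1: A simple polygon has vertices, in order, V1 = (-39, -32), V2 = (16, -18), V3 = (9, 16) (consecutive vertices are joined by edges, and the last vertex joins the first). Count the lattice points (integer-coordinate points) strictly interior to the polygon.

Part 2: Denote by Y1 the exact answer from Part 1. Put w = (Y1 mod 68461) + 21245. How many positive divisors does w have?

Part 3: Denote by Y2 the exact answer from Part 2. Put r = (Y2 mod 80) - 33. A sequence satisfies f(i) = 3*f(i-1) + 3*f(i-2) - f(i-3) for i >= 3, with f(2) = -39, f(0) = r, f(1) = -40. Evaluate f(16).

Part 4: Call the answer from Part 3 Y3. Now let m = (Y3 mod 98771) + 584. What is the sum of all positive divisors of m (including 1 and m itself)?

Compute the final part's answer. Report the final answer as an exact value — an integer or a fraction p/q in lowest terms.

67456

Part 1: cross terms: (-39*-18 - 16*-32)=1214, (16*16 - 9*-18)=418, (9*-32 - -39*16)=336; twice the area = |1968| = 1968; area = 984; boundary points = 1 + 1 + 48 = 50; strictly interior points = area - boundary/2 + 1 = 960; answer 960
Part 2: Y1 = 960; w = 22205; 22205 = 5 * 4441; number of divisors = (1+1) * (1+1) = 4; answer 4
Part 3: Y2 = 4; r = -29; f(3) = 3*(-39) + 3*(-40) - 1*(-29) = -208; iterating: f(3)=-208, f(4)=-701, f(5)=-2688, f(6)=-9959, f(7)=-37240, f(8)=-138909, f(9)=-518488, f(10)=-1934951, f(11)=-7221408, f(12)=-26950589, f(13)=-100581040, f(14)=-375373479, f(15)=-1400912968, f(16)=-5228278301; answer -5228278301
Part 4: Y3 = -5228278301; m = 66397; 66397 = 67 * 991; sigma = (1 + 67) * (1 + 991) = 68 * 992 = 67456; answer 67456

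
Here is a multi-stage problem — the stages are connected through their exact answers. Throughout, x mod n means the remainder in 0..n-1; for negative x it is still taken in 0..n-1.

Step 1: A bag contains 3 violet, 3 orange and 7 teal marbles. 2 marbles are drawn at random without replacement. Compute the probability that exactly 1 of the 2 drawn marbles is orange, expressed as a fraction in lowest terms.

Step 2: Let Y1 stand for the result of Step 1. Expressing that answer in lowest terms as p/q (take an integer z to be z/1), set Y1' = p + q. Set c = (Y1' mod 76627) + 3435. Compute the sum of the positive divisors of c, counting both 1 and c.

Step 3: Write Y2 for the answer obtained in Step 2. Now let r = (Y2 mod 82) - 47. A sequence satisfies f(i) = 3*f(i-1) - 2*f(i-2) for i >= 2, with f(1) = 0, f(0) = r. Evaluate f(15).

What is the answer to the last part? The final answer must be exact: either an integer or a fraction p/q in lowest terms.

1015746

Step 1: total draws C(13,2) = 78; favorable C(3,1)*C(10,1) = 30; P = 5/13; answer 5/13
Step 2: Y1 = 5/13; threaded value p + q = 18; c = 3453; 3453 = 3 * 1151; sigma = (1 + 3) * (1 + 1151) = 4 * 1152 = 4608; answer 4608
Step 3: Y2 = 4608; r = -31; f(2) = 3*(0) - 2*(-31) = 62; iterating: f(2)=62, f(3)=186, f(4)=434, f(5)=930, f(6)=1922, f(7)=3906, f(8)=7874, f(9)=15810, f(10)=31682, f(11)=63426, f(12)=126914, f(13)=253890, f(14)=507842, f(15)=1015746; answer 1015746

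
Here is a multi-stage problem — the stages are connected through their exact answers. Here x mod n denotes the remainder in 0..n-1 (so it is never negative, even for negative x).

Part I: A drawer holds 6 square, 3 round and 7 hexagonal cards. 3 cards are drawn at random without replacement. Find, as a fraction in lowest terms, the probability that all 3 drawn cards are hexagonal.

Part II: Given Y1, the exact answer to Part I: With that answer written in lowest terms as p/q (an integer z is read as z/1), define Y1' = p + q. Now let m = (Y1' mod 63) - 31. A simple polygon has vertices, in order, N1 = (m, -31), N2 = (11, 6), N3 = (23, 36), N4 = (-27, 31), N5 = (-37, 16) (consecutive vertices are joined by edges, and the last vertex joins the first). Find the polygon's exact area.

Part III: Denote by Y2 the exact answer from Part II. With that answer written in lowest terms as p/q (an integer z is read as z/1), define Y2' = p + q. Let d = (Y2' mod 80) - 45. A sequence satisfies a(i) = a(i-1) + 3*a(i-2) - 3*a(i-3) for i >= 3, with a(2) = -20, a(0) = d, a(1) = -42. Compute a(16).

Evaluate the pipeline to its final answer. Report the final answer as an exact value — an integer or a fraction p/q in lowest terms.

Part I: total draws C(16,3) = 560; favorable C(7,3) = 35; P = 1/16; answer 1/16
Part II: Y1 = 1/16; threaded value p + q = 17; m = -14; cross terms: (-14*6 - 11*-31)=257, (11*36 - 23*6)=258, (23*31 - -27*36)=1685, (-27*16 - -37*31)=715, (-37*-31 - -14*16)=1371; twice the area = |4286| = 4286; area = 2143; answer 2143
Part III: Y2 = 2143; threaded value p + q = 2144; d = 19; a(3) = 1*(-20) + 3*(-42) - 3*(19) = -203; iterating: a(3)=-203, a(4)=-137, a(5)=-686, a(6)=-488, a(7)=-2135, a(8)=-1541, a(9)=-6482, a(10)=-4700, a(11)=-19523, a(12)=-14177, a(13)=-58646, a(14)=-42608, a(15)=-176015, a(16)=-127901; answer -127901

-127901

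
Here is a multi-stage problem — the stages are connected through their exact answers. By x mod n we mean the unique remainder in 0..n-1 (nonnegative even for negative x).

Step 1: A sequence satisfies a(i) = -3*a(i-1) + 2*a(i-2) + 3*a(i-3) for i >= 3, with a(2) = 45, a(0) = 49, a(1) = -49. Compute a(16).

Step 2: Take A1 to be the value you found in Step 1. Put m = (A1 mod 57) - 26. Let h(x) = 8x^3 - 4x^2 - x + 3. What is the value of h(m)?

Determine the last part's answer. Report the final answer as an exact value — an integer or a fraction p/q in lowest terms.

-11118

Step 1: a(3) = -3*(45) + 2*(-49) + 3*(49) = -86; iterating: a(3)=-86, a(4)=201, a(5)=-640, a(6)=2064, a(7)=-6869, a(8)=22815, a(9)=-75991, a(10)=252996, a(11)=-842525, a(12)=2805594, a(13)=-9342844, a(14)=31112145, a(15)=-103605341, a(16)=345011781; answer 345011781
Step 2: A1 = 345011781; m = -11; 8*(-11)^3 - 4*(-11)^2 - 1*(-11)^1 + 3 = (-10648) + (-484) + (11) + (3) = -11118; answer -11118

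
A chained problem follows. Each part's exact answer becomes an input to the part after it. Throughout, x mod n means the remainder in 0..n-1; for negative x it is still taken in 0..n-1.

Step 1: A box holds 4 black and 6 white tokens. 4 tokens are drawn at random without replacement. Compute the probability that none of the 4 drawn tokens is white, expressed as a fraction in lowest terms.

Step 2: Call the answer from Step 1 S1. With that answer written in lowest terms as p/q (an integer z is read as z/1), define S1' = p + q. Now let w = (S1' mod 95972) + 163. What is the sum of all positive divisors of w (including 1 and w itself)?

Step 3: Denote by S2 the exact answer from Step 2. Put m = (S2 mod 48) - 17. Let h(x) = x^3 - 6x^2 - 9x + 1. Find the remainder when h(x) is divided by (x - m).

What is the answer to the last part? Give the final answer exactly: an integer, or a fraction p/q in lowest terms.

Step 1: total draws C(10,4) = 210; favorable C(4,4) = 1; P = 1/210; answer 1/210
Step 2: S1 = 1/210; threaded value p + q = 211; w = 374; 374 = 2 * 11 * 17; sigma = (1 + 2) * (1 + 11) * (1 + 17) = 3 * 12 * 18 = 648; answer 648
Step 3: S2 = 648; m = 7; remainder = value at the root: 1*(7)^3 - 6*(7)^2 - 9*(7)^1 + 1 = (343) + (-294) + (-63) + (1) = -13; answer -13

-13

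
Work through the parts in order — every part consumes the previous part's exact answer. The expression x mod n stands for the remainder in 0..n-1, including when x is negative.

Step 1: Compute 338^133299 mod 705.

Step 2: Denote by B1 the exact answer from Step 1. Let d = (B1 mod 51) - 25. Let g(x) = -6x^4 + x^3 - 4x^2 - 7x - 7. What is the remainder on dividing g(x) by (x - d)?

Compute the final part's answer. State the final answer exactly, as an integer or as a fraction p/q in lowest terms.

-233933

Step 1: squarings mod 705: 338^1=338, 338^2=34, 338^4=451, 338^8=361, 338^16=601, 338^32=241, 338^64=271, 338^128=121, 338^256=541, 338^512=106, 338^1024=661, 338^2048=526, 338^4096=316, 338^8192=451, 338^16384=361, 338^32768=601, 338^65536=241, 338^131072=271; 338^133299 = 338^1 * 338^2 * 338^16 * 338^32 * 338^128 * 338^2048 * 338^131072 = 572 (mod 705); answer 572
Step 2: B1 = 572; d = -14; remainder = value at the root: -6*(-14)^4 + 1*(-14)^3 - 4*(-14)^2 - 7*(-14)^1 - 7 = (-230496) + (-2744) + (-784) + (98) + (-7) = -233933; answer -233933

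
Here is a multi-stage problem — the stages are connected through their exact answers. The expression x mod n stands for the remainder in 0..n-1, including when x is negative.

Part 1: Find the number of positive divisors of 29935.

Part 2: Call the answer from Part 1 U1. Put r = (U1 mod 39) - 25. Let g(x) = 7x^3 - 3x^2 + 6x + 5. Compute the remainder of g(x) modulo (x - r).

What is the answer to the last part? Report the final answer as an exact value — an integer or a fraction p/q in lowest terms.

-66271

Part 1: 29935 = 5 * 5987; number of divisors = (1+1) * (1+1) = 4; answer 4
Part 2: U1 = 4; r = -21; remainder = value at the root: 7*(-21)^3 - 3*(-21)^2 + 6*(-21)^1 + 5 = (-64827) + (-1323) + (-126) + (5) = -66271; answer -66271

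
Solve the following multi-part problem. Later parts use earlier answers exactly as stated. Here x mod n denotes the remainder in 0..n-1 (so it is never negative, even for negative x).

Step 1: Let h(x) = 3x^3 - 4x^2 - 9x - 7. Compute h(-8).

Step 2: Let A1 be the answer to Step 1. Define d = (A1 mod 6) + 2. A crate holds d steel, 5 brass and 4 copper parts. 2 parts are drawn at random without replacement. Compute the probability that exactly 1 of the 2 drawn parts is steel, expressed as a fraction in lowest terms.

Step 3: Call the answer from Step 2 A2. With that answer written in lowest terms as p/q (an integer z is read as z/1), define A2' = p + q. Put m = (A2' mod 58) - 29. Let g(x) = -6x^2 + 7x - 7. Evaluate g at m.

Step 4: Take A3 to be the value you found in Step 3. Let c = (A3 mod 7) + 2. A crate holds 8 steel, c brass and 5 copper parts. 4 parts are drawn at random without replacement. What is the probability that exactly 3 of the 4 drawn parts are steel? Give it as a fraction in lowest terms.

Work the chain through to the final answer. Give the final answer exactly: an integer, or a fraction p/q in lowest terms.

154/969

Step 1: 3*(-8)^3 - 4*(-8)^2 - 9*(-8)^1 - 7 = (-1536) + (-256) + (72) + (-7) = -1727; answer -1727
Step 2: A1 = -1727; d = 3; total draws C(12,2) = 66; favorable C(3,1)*C(9,1) = 27; P = 9/22; answer 9/22
Step 3: A2 = 9/22; threaded value p + q = 31; m = 2; -6*(2)^2 + 7*(2)^1 - 7 = (-24) + (14) + (-7) = -17; answer -17
Step 4: A3 = -17; c = 6; total draws C(19,4) = 3876; favorable C(8,3)*C(11,1) = 616; P = 154/969; answer 154/969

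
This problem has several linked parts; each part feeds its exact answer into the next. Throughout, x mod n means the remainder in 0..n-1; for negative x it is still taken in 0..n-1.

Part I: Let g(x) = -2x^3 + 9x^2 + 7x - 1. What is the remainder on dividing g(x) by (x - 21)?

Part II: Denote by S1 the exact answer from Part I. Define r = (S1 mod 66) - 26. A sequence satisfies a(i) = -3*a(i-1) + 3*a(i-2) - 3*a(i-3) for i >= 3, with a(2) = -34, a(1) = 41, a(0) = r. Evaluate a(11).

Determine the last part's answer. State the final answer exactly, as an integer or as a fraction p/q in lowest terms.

Part I: remainder = value at the root: -2*(21)^3 + 9*(21)^2 + 7*(21)^1 - 1 = (-18522) + (3969) + (147) + (-1) = -14407; answer -14407
Part II: S1 = -14407; r = 21; a(3) = -3*(-34) + 3*(41) - 3*(21) = 162; iterating: a(3)=162, a(4)=-711, a(5)=2721, a(6)=-10782, a(7)=42642, a(8)=-168435, a(9)=665577, a(10)=-2629962, a(11)=10391922; answer 10391922

10391922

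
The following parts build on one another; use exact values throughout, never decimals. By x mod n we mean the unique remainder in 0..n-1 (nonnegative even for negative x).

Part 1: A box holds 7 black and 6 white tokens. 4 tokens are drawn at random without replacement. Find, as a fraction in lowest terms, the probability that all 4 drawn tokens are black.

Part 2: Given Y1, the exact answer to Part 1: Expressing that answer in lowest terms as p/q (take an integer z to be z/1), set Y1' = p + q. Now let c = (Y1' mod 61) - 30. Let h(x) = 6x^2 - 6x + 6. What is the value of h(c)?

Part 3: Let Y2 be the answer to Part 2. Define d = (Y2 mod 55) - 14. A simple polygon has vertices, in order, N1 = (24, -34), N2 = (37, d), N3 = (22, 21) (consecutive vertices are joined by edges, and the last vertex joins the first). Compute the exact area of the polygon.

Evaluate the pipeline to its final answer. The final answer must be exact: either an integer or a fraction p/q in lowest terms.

Part 1: total draws C(13,4) = 715; favorable C(7,4) = 35; P = 7/143; answer 7/143
Part 2: Y1 = 7/143; threaded value p + q = 150; c = -2; 6*(-2)^2 - 6*(-2)^1 + 6 = (24) + (12) + (6) = 42; answer 42
Part 3: Y2 = 42; d = 28; cross terms: (24*28 - 37*-34)=1930, (37*21 - 22*28)=161, (22*-34 - 24*21)=-1252; twice the area = |839| = 839; area = 839/2; answer 839/2

839/2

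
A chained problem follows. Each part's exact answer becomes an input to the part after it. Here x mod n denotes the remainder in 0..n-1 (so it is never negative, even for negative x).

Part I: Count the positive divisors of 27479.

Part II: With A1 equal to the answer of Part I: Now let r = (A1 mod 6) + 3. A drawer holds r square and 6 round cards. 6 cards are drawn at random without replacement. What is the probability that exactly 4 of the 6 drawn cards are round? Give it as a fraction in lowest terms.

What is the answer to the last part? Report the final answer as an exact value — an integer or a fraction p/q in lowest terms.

Part I: 27479 is prime, so its only divisors are 1 and 27479; count = 2; answer 2
Part II: A1 = 2; r = 5; total draws C(11,6) = 462; favorable C(6,4)*C(5,2) = 150; P = 25/77; answer 25/77

25/77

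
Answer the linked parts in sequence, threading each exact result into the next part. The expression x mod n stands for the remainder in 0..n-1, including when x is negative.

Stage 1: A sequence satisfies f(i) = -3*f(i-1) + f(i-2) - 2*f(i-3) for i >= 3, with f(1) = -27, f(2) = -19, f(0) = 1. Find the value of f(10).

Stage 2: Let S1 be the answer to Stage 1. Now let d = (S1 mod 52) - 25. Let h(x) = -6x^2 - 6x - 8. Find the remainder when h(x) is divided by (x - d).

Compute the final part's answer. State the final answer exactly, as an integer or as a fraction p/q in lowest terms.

Stage 1: f(3) = -3*(-19) + 1*(-27) - 2*(1) = 28; iterating: f(3)=28, f(4)=-49, f(5)=213, f(6)=-744, f(7)=2543, f(8)=-8799, f(9)=30428, f(10)=-105169; answer -105169
Stage 2: S1 = -105169; d = 2; remainder = value at the root: -6*(2)^2 - 6*(2)^1 - 8 = (-24) + (-12) + (-8) = -44; answer -44

-44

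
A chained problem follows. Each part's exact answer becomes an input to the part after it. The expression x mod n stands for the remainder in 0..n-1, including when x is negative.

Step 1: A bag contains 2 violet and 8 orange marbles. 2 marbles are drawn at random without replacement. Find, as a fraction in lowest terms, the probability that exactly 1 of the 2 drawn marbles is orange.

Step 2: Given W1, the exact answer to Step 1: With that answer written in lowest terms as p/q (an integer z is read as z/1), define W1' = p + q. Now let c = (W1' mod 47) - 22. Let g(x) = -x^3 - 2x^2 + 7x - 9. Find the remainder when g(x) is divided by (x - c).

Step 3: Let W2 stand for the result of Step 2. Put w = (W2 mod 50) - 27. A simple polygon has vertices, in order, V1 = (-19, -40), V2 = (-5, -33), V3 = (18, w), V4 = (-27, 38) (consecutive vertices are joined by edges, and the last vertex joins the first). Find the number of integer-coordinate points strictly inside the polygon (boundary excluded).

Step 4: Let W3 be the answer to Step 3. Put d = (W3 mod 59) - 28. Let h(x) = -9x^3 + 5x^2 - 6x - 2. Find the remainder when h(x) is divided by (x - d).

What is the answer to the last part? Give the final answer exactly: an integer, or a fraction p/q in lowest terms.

Step 1: total draws C(10,2) = 45; favorable C(8,1)*C(2,1) = 16; P = 16/45; answer 16/45
Step 2: W1 = 16/45; threaded value p + q = 61; c = -8; remainder = value at the root: -1*(-8)^3 - 2*(-8)^2 + 7*(-8)^1 - 9 = (512) + (-128) + (-56) + (-9) = 319; answer 319
Step 3: W2 = 319; w = -8; cross terms: (-19*-33 - -5*-40)=427, (-5*-8 - 18*-33)=634, (18*38 - -27*-8)=468, (-27*-40 - -19*38)=1802; twice the area = |3331| = 3331; area = 3331/2; boundary points = 7 + 1 + 1 + 2 = 11; strictly interior points = area - boundary/2 + 1 = 1661; answer 1661
Step 4: W3 = 1661; d = -19; remainder = value at the root: -9*(-19)^3 + 5*(-19)^2 - 6*(-19)^1 - 2 = (61731) + (1805) + (114) + (-2) = 63648; answer 63648

63648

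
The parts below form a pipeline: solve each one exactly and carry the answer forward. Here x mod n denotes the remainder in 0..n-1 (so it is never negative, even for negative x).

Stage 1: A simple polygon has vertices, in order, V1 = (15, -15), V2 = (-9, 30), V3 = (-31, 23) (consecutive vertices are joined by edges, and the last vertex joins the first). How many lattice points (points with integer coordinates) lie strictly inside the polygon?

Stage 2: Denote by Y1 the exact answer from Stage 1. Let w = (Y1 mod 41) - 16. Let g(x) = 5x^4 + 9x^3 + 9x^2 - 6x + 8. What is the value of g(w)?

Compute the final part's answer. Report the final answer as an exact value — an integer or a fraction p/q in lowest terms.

Stage 1: cross terms: (15*30 - -9*-15)=315, (-9*23 - -31*30)=723, (-31*-15 - 15*23)=120; twice the area = |1158| = 1158; area = 579; boundary points = 3 + 1 + 2 = 6; strictly interior points = area - boundary/2 + 1 = 577; answer 577
Stage 2: Y1 = 577; w = -13; 5*(-13)^4 + 9*(-13)^3 + 9*(-13)^2 - 6*(-13)^1 + 8 = (142805) + (-19773) + (1521) + (78) + (8) = 124639; answer 124639

124639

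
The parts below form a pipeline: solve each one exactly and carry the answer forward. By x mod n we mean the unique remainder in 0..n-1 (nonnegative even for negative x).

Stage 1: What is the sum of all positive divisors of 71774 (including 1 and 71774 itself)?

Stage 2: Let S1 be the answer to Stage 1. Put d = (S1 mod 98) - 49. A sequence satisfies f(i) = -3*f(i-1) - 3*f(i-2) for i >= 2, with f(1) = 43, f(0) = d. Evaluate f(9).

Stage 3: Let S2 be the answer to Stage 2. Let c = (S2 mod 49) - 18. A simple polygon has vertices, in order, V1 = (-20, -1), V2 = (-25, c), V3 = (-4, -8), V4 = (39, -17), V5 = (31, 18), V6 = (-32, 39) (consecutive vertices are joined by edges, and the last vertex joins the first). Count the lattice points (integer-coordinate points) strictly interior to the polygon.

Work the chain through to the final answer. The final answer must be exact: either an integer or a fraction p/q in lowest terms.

1983

Stage 1: 71774 = 2 * 17 * 2111; sigma = (1 + 2) * (1 + 17) * (1 + 2111) = 3 * 18 * 2112 = 114048; answer 114048
Stage 2: S1 = 114048; d = 25; f(2) = -3*(43) - 3*(25) = -204; iterating: f(2)=-204, f(3)=483, f(4)=-837, f(5)=1062, f(6)=-675, f(7)=-1161, f(8)=5508, f(9)=-13041; answer -13041
Stage 3: S2 = -13041; c = 24; cross terms: (-20*24 - -25*-1)=-505, (-25*-8 - -4*24)=296, (-4*-17 - 39*-8)=380, (39*18 - 31*-17)=1229, (31*39 - -32*18)=1785, (-32*-1 - -20*39)=812; twice the area = |3997| = 3997; area = 3997/2; boundary points = 5 + 1 + 1 + 1 + 21 + 4 = 33; strictly interior points = area - boundary/2 + 1 = 1983; answer 1983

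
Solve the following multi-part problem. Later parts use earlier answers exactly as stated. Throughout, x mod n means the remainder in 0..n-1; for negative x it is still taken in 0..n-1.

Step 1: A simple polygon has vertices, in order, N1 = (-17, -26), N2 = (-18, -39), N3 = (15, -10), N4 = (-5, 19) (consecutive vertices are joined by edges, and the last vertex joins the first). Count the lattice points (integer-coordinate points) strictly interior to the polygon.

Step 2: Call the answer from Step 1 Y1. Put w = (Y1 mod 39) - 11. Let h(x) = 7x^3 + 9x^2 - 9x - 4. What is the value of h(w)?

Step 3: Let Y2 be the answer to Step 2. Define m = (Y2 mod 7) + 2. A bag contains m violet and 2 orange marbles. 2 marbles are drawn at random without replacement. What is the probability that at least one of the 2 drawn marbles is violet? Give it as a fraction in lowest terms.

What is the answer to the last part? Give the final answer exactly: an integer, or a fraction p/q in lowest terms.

5/6

Step 1: cross terms: (-17*-39 - -18*-26)=195, (-18*-10 - 15*-39)=765, (15*19 - -5*-10)=235, (-5*-26 - -17*19)=453; twice the area = |1648| = 1648; area = 824; boundary points = 1 + 1 + 1 + 3 = 6; strictly interior points = area - boundary/2 + 1 = 822; answer 822
Step 2: Y1 = 822; w = -8; 7*(-8)^3 + 9*(-8)^2 - 9*(-8)^1 - 4 = (-3584) + (576) + (72) + (-4) = -2940; answer -2940
Step 3: Y2 = -2940; m = 2; total draws C(4,2) = 6; complement C(2,2) = 1; favorable 6 - 1 = 5; P = 5/6; answer 5/6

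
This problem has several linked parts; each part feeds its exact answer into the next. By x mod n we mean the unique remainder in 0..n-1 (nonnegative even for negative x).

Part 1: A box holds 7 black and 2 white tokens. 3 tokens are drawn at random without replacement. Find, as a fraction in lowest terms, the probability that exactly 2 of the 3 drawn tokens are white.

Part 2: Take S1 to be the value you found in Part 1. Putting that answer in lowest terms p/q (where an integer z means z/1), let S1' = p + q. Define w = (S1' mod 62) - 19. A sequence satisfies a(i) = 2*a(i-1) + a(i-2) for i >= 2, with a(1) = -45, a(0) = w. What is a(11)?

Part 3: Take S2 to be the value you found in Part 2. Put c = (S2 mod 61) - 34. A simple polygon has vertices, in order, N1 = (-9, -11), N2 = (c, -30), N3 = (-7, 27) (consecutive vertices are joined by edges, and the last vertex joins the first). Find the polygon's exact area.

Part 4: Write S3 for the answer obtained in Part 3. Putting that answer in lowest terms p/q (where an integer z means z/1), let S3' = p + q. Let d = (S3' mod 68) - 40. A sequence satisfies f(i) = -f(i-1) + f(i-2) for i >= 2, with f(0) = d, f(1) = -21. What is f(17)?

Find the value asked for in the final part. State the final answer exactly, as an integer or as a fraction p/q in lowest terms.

Part 1: total draws C(9,3) = 84; favorable C(2,2)*C(7,1) = 7; P = 1/12; answer 1/12
Part 2: S1 = 1/12; threaded value p + q = 13; w = -6; a(2) = 2*(-45) + 1*(-6) = -96; iterating: a(2)=-96, a(3)=-237, a(4)=-570, a(5)=-1377, a(6)=-3324, a(7)=-8025, a(8)=-19374, a(9)=-46773, a(10)=-112920, a(11)=-272613; answer -272613
Part 3: S2 = -272613; c = 23; cross terms: (-9*-30 - 23*-11)=523, (23*27 - -7*-30)=411, (-7*-11 - -9*27)=320; twice the area = |1254| = 1254; area = 627; answer 627
Part 4: S3 = 627; threaded value p + q = 628; d = -24; f(2) = -1*(-21) + 1*(-24) = -3; iterating: f(2)=-3, f(3)=-18, f(4)=15, f(5)=-33, f(6)=48, f(7)=-81, f(8)=129, f(9)=-210, f(10)=339, f(11)=-549, f(12)=888, f(13)=-1437, f(14)=2325, f(15)=-3762, f(16)=6087, f(17)=-9849; answer -9849

-9849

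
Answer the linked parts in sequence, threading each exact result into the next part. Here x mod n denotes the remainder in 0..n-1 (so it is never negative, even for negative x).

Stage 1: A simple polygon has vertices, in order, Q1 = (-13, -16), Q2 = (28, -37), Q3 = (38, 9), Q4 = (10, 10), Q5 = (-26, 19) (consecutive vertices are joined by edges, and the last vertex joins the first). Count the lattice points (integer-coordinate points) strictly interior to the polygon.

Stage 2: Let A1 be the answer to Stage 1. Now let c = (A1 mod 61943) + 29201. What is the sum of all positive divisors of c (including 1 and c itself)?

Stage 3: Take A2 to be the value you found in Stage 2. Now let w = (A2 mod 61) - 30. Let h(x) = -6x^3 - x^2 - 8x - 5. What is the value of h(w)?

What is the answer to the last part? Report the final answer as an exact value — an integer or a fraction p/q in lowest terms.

-6185

Stage 1: cross terms: (-13*-37 - 28*-16)=929, (28*9 - 38*-37)=1658, (38*10 - 10*9)=290, (10*19 - -26*10)=450, (-26*-16 - -13*19)=663; twice the area = |3990| = 3990; area = 1995; boundary points = 1 + 2 + 1 + 9 + 1 = 14; strictly interior points = area - boundary/2 + 1 = 1989; answer 1989
Stage 2: A1 = 1989; c = 31190; 31190 = 2 * 5 * 3119; sigma = (1 + 2) * (1 + 5) * (1 + 3119) = 3 * 6 * 3120 = 56160; answer 56160
Stage 3: A2 = 56160; w = 10; -6*(10)^3 - 1*(10)^2 - 8*(10)^1 - 5 = (-6000) + (-100) + (-80) + (-5) = -6185; answer -6185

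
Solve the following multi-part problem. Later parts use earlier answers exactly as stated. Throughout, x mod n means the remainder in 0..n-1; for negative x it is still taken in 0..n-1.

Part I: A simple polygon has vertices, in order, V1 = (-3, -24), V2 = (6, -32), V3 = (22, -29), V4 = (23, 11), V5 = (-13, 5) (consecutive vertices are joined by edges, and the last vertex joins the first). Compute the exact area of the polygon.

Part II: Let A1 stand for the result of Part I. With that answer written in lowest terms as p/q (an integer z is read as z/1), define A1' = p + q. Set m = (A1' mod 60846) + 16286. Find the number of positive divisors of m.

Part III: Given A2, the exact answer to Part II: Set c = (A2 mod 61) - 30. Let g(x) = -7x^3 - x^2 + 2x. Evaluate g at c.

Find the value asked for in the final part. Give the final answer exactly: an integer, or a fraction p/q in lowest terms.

152824

Part I: cross terms: (-3*-32 - 6*-24)=240, (6*-29 - 22*-32)=530, (22*11 - 23*-29)=909, (23*5 - -13*11)=258, (-13*-24 - -3*5)=327; twice the area = |2264| = 2264; area = 1132; answer 1132
Part II: A1 = 1132; threaded value p + q = 1133; m = 17419; 17419 is prime, so its only divisors are 1 and 17419; count = 2; answer 2
Part III: A2 = 2; c = -28; -7*(-28)^3 - 1*(-28)^2 + 2*(-28)^1 = (153664) + (-784) + (-56) = 152824; answer 152824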